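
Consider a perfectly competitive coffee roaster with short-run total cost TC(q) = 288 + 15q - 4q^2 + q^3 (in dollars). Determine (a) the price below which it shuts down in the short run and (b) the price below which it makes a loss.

AVC = 15 - 4q + q^2; minimized at q = 2, giving min AVC = $11. That is the shutdown price.
ATC = 288/q + 15 - 4q + q^2. Setting dATC/dq = −288/q^2 − 4 + 2q = 0 gives q = 6 (since 2·6^3 − 4·6^2 = 288).
min ATC = 288/6 + 15 − 4·6 + 6^2 = $75. That is the break-even price.
For $11 ≤ P < $75 the firm produces at a loss; below $11 it shuts down.

Shutdown price = $11; break-even price = $75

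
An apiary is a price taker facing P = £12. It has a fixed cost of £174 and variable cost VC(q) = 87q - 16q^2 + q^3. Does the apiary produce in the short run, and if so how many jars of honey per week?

Shut down

Variable cost is VC = 87q - 16q^2 + q^3, so AVC = VC/q = 87 - 16q + q^2 and MC = dTC/dq = 87 - 32q + 3q^2.
AVC hits its minimum where MC = AVC, at q = 8, giving min AVC = 87 - 16·8 + 8^2 = £23.
Since P = £12 < min AVC = £23, price fails to cover variable cost at any output.
The firm minimizes its loss by shutting down and losing only its fixed cost of £174.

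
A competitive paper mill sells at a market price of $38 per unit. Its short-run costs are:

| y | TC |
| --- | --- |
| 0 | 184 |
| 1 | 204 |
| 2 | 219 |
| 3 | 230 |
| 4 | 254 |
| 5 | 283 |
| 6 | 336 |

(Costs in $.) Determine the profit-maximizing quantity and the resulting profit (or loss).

y = 5; profit = -$93

Profit at each row (π = 38y − TC): y=0: -184; y=1: -166; y=2: -143; y=3: -116; y=4: -102; y=5: -93; y=6: -108.
Profit is maximized at y = 5. AVC there is 99/5 = $19.80 ≤ P, so producing beats shutting down (which would give -$184).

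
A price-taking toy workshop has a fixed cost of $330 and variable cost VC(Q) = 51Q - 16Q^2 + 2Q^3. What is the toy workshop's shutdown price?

Short-run supply begins at min AVC. From VC = 51Q - 16Q^2 + 2Q^3, AVC = 51 - 16Q + 2Q^2.
At the minimum of AVC, MC = AVC. MC = 51 - 32Q + 6Q^2; setting MC = AVC gives 4Q^2 - 16Q = 0, so Q = 4. min AVC = 19.
The firm shuts down for any P below $19.

$19 per unit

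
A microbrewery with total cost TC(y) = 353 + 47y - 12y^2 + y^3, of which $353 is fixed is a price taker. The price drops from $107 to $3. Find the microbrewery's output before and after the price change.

Output falls from 10 to 0 (the firm shuts down)

MC = 47 - 24y + 3y^2; the shutdown threshold is min AVC = $11 (at y = 6).
At P = $107 ≥ min AVC, set P = MC on the rising branch: y = 10.
At P = $3 < min AVC = $11, price no longer covers variable cost at any output, so the firm shuts down: y = 0.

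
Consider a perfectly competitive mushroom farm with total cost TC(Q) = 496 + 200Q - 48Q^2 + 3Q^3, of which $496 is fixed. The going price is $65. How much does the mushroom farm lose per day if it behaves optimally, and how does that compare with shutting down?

Profit = -$10 at Q = 9

AVC = 200 - 48Q + 3Q^2 has its minimum $8 at Q = 8; price $65 clears that bar, so the firm operates.
With MC = 200 - 96Q + 9Q^2, P = MC on the upward-sloping part at Q* = 9.
TR = 65·9 = 585. TC = 496 + 99 = 595. Profit = 585 − 595 = -$10.
That loss of $10 beats the $496 the firm would lose by shutting down; producing recovers $486 of fixed cost.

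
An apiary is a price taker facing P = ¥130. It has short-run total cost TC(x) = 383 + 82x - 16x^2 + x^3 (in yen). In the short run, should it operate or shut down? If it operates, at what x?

Produce at x = 12

Strip out fixed cost: VC = 82x - 16x^2 + x^3. Then AVC = 82 - 16x + x^2 and MC = 82 - 32x + 3x^2.
AVC hits its minimum where MC = AVC, at x = 8, giving min AVC = 82 - 16·8 + 8^2 = ¥18.
P = ¥130 exceeds min AVC = ¥18, so the firm stays open.
Set P = MC: 130 = 82 - 32x + 3x^2 → -48 - 32x + 3x^2 = 0. The roots are x = -4/3 and x = 12; the profit-maximizing output is on the rising part of MC, so x* = 12.
Check: AVC at x = 12 is ¥34 ≤ P, so revenue covers variable cost.
Profit = P·x − TC = 130·12 − 791 = ¥769.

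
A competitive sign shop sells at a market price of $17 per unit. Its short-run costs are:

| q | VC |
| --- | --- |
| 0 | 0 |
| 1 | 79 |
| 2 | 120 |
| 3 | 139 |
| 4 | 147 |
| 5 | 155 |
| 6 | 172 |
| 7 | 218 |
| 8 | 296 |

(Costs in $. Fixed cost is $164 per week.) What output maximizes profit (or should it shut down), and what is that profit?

q = 0 (shut down); profit = -$164

Tabulate TR − TC: q=0: -164; q=1: -226; q=2: -250; q=3: -252; q=4: -243; q=5: -234; q=6: -234; q=7: -263; q=8: -324.
Profit is highest at q = 0. Equivalently, the lowest AVC in the table is 172/6 ≈ $28.67 at q = 6, and P = $17 falls below it — price never covers variable cost, so the firm shuts down and loses only its fixed cost.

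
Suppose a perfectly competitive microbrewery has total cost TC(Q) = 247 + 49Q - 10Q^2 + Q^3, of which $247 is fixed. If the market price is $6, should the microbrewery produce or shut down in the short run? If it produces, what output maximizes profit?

Variable cost is VC = 49Q - 10Q^2 + Q^3, so AVC = VC/Q = 49 - 10Q + Q^2 and MC = dTC/dQ = 49 - 20Q + 3Q^2.
AVC is minimized where dAVC/dQ = -10 + 2Q = 0, at Q = 5; min AVC = 49 - 10·5 + 5^2 = $24.
Since P = $6 < min AVC = $24, price fails to cover variable cost at any output.
Best response: produce nothing and absorb the $247 fixed cost.

Shut down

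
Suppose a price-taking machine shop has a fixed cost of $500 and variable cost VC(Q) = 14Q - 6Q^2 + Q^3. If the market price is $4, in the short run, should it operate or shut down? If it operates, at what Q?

Variable cost is VC = 14Q - 6Q^2 + Q^3, so AVC = VC/Q = 14 - 6Q + Q^2 and MC = dTC/dQ = 14 - 12Q + 3Q^2.
The AVC parabola has its vertex at Q = 6/2 = 3, where AVC = 14 - 6·3 + 3^2 = $5.
With P < min AVC ($4 < $5), every unit sold adds to the loss.
The firm minimizes its loss by shutting down and losing only its fixed cost of $500.

Shut down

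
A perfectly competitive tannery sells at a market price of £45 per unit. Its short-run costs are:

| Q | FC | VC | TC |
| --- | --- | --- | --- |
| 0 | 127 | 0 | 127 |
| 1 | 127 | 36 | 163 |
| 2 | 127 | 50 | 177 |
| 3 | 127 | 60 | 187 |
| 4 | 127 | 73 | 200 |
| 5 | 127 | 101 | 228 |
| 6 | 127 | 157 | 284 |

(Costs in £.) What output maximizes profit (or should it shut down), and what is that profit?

Profit at each row (π = 45Q − TC): Q=0: -127; Q=1: -118; Q=2: -87; Q=3: -52; Q=4: -20; Q=5: -3; Q=6: -14.
Profit is maximized at Q = 5. AVC there is 101/5 = £20.20 ≤ P, so producing beats shutting down (which would give -£127).

Q = 5; profit = -£3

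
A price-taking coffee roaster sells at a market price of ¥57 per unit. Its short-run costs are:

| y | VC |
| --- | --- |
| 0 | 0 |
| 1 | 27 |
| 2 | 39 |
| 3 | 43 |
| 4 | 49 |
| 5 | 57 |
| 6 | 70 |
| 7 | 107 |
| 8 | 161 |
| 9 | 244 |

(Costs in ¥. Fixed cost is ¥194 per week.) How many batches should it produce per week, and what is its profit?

Profit at each row (π = 57y − TC): y=0: -194; y=1: -164; y=2: -119; y=3: -66; y=4: -15; y=5: 34; y=6: 78; y=7: 98; y=8: 101; y=9: 75.
Profit is maximized at y = 8. AVC there is 161/8 = ¥20.12 ≤ P, so producing beats shutting down (which would give -¥194).

y = 8; profit = ¥101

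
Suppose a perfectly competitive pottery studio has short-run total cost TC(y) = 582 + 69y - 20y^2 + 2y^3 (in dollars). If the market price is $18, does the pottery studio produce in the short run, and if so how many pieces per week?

Shut down

Strip out fixed cost: VC = 69y - 20y^2 + 2y^3. Then AVC = 69 - 20y + 2y^2 and MC = 69 - 40y + 6y^2.
AVC hits its minimum where MC = AVC, at y = 5, giving min AVC = 69 - 20·5 + 2·5^2 = $19.
Since P = $18 < min AVC = $19, price fails to cover variable cost at any output.
Shutting down limits the loss to fixed cost, $582.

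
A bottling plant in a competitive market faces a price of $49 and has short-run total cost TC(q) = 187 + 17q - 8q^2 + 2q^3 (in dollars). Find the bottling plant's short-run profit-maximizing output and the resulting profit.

Profit = -$59 at q = 4

AVC = 17 - 8q + 2q^2 has its minimum $9 at q = 2; price $49 clears that bar, so the firm operates.
With MC = 17 - 16q + 6q^2, P = MC on the upward-sloping part at q* = 4.
TR = 49·4 = 196. TC = 187 + 68 = 255. Profit = 196 − 255 = -$59.
Shutting down would mean losing the fixed cost of $187, so operating at a loss of $59 is better by $128.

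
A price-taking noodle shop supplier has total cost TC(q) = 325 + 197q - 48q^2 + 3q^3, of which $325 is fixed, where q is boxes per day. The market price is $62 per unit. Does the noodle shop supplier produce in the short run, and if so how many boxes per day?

Produce at q = 9

Strip out fixed cost: VC = 197q - 48q^2 + 3q^3. Then AVC = 197 - 48q + 3q^2 and MC = 197 - 96q + 9q^2.
The AVC parabola has its vertex at q = 48/6 = 8, where AVC = 197 - 48·8 + 3·8^2 = $5.
Because $62 ≥ $5, revenue can cover variable cost; the firm operates.
P = MC gives 135 - 96q + 9q^2 = 0, with roots 5/3 and 9. Take the larger (rising MC): q* = 9.
Check: AVC at q = 9 is $8 ≤ P, so revenue covers variable cost.
Profit = P·q − TC = 62·9 − 397 = $161.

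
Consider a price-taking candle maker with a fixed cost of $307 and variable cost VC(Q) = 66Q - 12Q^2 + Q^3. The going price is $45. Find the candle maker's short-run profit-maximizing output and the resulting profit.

Profit = -$209 at Q = 7

AVC = 66 - 12Q + Q^2; min AVC = $30 at Q = 6. Since P = $45 ≥ min AVC, the firm produces.
With MC = 66 - 24Q + 3Q^2, P = MC on the upward-sloping part at Q* = 7.
TR = 45·7 = 315. TC = 307 + 217 = 524. Profit = 315 − 524 = -$209.
That loss of $209 beats the $307 the firm would lose by shutting down; producing recovers $98 of fixed cost.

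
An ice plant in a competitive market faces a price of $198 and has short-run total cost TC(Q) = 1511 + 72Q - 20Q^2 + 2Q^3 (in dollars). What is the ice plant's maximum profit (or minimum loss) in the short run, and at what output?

Profit = -$215 at Q = 9

AVC = 72 - 20Q + 2Q^2 has its minimum $22 at Q = 5; price $198 clears that bar, so the firm operates.
MC = 72 - 40Q + 6Q^2. Setting P = MC and taking the root on the rising branch gives Q* = 9.
TR = 198·9 = 1782. TC = 1511 + 486 = 1997. Profit = 1782 − 1997 = -$215.
That loss of $215 beats the $1511 the firm would lose by shutting down; producing recovers $1296 of fixed cost.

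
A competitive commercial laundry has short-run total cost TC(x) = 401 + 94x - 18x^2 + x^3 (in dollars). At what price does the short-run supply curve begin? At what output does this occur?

$13 per unit, at x = 9

The firm shuts down when price falls below the minimum of average variable cost. AVC = VC/x = 94 - 18x + x^2.
At the minimum of AVC, MC = AVC. MC = 94 - 36x + 3x^2; setting MC = AVC gives 2x^2 - 18x = 0, so x = 9. min AVC = 13.
So the shutdown price is $13.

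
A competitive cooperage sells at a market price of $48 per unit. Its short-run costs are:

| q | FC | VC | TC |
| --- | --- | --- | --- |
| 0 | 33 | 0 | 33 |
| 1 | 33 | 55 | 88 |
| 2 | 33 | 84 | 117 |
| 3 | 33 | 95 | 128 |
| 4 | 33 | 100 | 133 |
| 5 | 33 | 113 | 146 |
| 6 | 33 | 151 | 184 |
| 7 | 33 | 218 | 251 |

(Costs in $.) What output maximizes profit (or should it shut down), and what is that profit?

Tabulate TR − TC: q=0: -33; q=1: -40; q=2: -21; q=3: 16; q=4: 59; q=5: 94; q=6: 104; q=7: 85.
Profit is maximized at q = 6. AVC there is 151/6 = $25.17 ≤ P, so producing beats shutting down (which would give -$33).

q = 6; profit = $104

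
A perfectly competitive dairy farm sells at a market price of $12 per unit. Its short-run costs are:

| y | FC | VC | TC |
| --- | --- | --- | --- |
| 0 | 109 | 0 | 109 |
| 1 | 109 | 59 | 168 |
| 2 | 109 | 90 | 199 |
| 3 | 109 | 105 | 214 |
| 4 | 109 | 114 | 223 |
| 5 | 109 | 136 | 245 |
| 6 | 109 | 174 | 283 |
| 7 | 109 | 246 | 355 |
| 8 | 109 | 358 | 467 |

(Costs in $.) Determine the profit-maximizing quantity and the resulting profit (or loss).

Compute π = P·y − TC at each output: y=0: -109; y=1: -156; y=2: -175; y=3: -178; y=4: -175; y=5: -185; y=6: -211; y=7: -271; y=8: -371.
Profit is highest at y = 0. Equivalently, the lowest AVC in the table is 136/5 ≈ $27.20 at y = 5, and P = $12 falls below it — price never covers variable cost, so the firm shuts down and loses only its fixed cost.

y = 0 (shut down); profit = -$109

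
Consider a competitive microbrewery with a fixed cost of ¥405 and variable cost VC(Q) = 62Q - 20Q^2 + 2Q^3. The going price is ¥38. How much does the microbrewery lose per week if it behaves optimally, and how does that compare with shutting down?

Profit = -¥261 at Q = 6

AVC = 62 - 20Q + 2Q^2; min AVC = ¥12 at Q = 5. Since P = ¥38 ≥ min AVC, the firm produces.
With MC = 62 - 40Q + 6Q^2, P = MC on the upward-sloping part at Q* = 6.
TR = 38·6 = 228. TC = 405 + 84 = 489. Profit = 228 − 489 = -¥261.
By producing, the firm covers all variable cost plus ¥144 of fixed cost; shutting down would lose the full ¥405.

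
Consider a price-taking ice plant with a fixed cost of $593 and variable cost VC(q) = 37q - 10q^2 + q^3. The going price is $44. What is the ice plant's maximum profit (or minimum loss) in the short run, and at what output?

Profit = -$397 at q = 7

AVC = 37 - 10q + q^2; min AVC = $12 at q = 5. Since P = $44 ≥ min AVC, the firm produces.
MC = 37 - 20q + 3q^2. Setting P = MC and taking the root on the rising branch gives q* = 7.
TR = 44·7 = 308. TC = 593 + 112 = 705. Profit = 308 − 705 = -$397.
That loss of $397 beats the $593 the firm would lose by shutting down; producing recovers $196 of fixed cost.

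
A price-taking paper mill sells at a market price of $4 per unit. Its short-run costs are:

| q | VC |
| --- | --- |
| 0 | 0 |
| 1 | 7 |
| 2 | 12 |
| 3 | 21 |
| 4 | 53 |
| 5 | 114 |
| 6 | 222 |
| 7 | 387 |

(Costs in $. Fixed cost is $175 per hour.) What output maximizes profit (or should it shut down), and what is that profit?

Profit at each row (π = 4q − TC): q=0: -175; q=1: -178; q=2: -179; q=3: -184; q=4: -212; q=5: -269; q=6: -373; q=7: -534.
Profit is highest at q = 0. Equivalently, the lowest AVC in the table is 12/2 ≈ $6 at q = 2, and P = $4 falls below it — price never covers variable cost, so the firm shuts down and loses only its fixed cost.

q = 0 (shut down); profit = -$175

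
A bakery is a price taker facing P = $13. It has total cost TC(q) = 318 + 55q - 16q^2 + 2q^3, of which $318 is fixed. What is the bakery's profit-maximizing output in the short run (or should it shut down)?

Variable cost is VC = 55q - 16q^2 + 2q^3, so AVC = VC/q = 55 - 16q + 2q^2 and MC = dTC/dq = 55 - 32q + 6q^2.
AVC is minimized where dAVC/dq = -16 + 4q = 0, at q = 4; min AVC = 55 - 16·4 + 2·4^2 = $23.
With P < min AVC ($13 < $23), every unit sold adds to the loss.
The firm minimizes its loss by shutting down and losing only its fixed cost of $318.

Shut down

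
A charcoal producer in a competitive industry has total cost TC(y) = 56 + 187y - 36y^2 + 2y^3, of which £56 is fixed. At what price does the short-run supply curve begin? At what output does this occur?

The shutdown price is the minimum of AVC. VC = 187y - 36y^2 + 2y^3, so AVC = 187 - 36y + 2y^2.
dAVC/dy = -36 + 4y = 0 gives y = 9. min AVC = 187 - 36·9 + 2·9^2 = 25.
For P < £25 the firm produces nothing.

£25 per unit, at y = 9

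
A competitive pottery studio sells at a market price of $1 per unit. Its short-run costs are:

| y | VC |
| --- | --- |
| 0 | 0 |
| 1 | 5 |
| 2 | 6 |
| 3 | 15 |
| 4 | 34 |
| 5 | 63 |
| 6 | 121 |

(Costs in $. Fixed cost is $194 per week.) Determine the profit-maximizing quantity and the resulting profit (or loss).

Compute π = P·y − TC at each output: y=0: -194; y=1: -198; y=2: -198; y=3: -206; y=4: -224; y=5: -252; y=6: -309.
Profit is highest at y = 0. Equivalently, the lowest AVC in the table is 6/2 ≈ $3 at y = 2, and P = $1 falls below it — price never covers variable cost, so the firm shuts down and loses only its fixed cost.

y = 0 (shut down); profit = -$194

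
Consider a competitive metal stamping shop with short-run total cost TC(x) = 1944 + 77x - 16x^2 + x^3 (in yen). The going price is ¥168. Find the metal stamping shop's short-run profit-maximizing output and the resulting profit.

AVC = 77 - 16x + x^2 has its minimum ¥13 at x = 8; price ¥168 clears that bar, so the firm operates.
With MC = 77 - 32x + 3x^2, P = MC on the upward-sloping part at x* = 13.
TR = 168·13 = 2184. TC = 1944 + 494 = 2438. Profit = 2184 − 2438 = -¥254.
Shutting down would mean losing the fixed cost of ¥1944, so operating at a loss of ¥254 is better by ¥1690.

Profit = -¥254 at x = 13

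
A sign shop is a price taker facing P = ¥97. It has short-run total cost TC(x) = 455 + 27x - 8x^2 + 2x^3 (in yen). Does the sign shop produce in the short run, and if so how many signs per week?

From TC, MC = TC'(x) = 27 - 16x + 6x^2 and AVC = VC/x = 27 - 8x + 2x^2.
AVC hits its minimum where MC = AVC, at x = 2, giving min AVC = 27 - 8·2 + 2·2^2 = ¥19.
Since P = ¥97 ≥ min AVC = ¥19, price covers variable cost and the firm should produce.
Set P = MC: 97 = 27 - 16x + 6x^2 → -70 - 16x + 6x^2 = 0. The roots are x = -7/3 and x = 5; the profit-maximizing output is on the rising part of MC, so x* = 5.
Check: AVC at x = 5 is ¥37 ≤ P, so revenue covers variable cost.
Profit = P·x − TC = 97·5 − 640 = -¥155, a loss, but smaller than the ¥455 fixed cost the firm would lose by shutting down.

Produce at x = 5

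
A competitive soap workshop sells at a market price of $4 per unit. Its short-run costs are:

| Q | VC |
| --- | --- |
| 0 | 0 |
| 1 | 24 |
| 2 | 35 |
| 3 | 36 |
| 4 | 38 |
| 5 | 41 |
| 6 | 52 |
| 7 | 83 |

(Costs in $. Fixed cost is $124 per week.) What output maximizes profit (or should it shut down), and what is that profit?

Compute π = P·Q − TC at each output: Q=0: -124; Q=1: -144; Q=2: -151; Q=3: -148; Q=4: -146; Q=5: -145; Q=6: -152; Q=7: -179.
Profit is highest at Q = 0. Equivalently, the lowest AVC in the table is 41/5 ≈ $8.20 at Q = 5, and P = $4 falls below it — price never covers variable cost, so the firm shuts down and loses only its fixed cost.

Q = 0 (shut down); profit = -$124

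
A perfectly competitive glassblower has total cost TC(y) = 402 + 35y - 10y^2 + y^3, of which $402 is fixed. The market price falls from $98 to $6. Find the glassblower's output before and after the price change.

AVC = 35 - 10y + y^2, minimized at y = 5 where min AVC = $10. MC = 35 - 20y + 3y^2.
With P = $98 above the shutdown price, P = MC gives y = 9.
At P = $6 < min AVC = $10, price no longer covers variable cost at any output, so the firm shuts down: y = 0.

Output falls from 9 to 0 (the firm shuts down)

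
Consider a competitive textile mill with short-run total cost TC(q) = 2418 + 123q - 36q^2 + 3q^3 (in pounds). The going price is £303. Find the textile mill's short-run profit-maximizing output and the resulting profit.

AVC = 123 - 36q + 3q^2 has its minimum £15 at q = 6; price £303 clears that bar, so the firm operates.
With MC = 123 - 72q + 9q^2, P = MC on the upward-sloping part at q* = 10.
TR = 303·10 = 3030. TC = 2418 + 630 = 3048. Profit = 3030 − 3048 = -£18.
Shutting down would mean losing the fixed cost of £2418, so operating at a loss of £18 is better by £2400.

Profit = -£18 at q = 10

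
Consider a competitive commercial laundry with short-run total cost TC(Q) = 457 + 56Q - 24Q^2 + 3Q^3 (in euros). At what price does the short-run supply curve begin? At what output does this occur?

The firm shuts down when price falls below the minimum of average variable cost. AVC = VC/Q = 56 - 24Q + 3Q^2.
At the minimum of AVC, MC = AVC. MC = 56 - 48Q + 9Q^2; setting MC = AVC gives 6Q^2 - 24Q = 0, so Q = 4. min AVC = 8.
For P < €8 the firm produces nothing.

€8 per unit, at Q = 4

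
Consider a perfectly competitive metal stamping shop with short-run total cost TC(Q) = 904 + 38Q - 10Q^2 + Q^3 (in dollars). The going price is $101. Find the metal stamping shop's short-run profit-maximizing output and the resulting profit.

AVC = 38 - 10Q + Q^2 has its minimum $13 at Q = 5; price $101 clears that bar, so the firm operates.
With MC = 38 - 20Q + 3Q^2, P = MC on the upward-sloping part at Q* = 9.
TR = 101·9 = 909. TC = 904 + 261 = 1165. Profit = 909 − 1165 = -$256.
Shutting down would mean losing the fixed cost of $904, so operating at a loss of $256 is better by $648.

Profit = -$256 at Q = 9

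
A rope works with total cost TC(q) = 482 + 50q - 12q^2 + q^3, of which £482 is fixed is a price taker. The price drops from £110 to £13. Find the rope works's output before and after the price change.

Output falls from 10 to 0 (the firm shuts down)

AVC = 50 - 12q + q^2, minimized at q = 6 where min AVC = £14. MC = 50 - 24q + 3q^2.
With P = £110 above the shutdown price, P = MC gives q = 10.
At P = £13 < min AVC = £14, price no longer covers variable cost at any output, so the firm shuts down: q = 0.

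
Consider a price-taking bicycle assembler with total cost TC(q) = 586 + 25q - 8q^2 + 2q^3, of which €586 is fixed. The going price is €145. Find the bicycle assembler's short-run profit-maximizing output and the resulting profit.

Profit = -€10 at q = 6

AVC = 25 - 8q + 2q^2; min AVC = €17 at q = 2. Since P = €145 ≥ min AVC, the firm produces.
MC = 25 - 16q + 6q^2. Setting P = MC and taking the root on the rising branch gives q* = 6.
TR = 145·6 = 870. TC = 586 + 294 = 880. Profit = 870 − 880 = -€10.
That loss of €10 beats the €586 the firm would lose by shutting down; producing recovers €576 of fixed cost.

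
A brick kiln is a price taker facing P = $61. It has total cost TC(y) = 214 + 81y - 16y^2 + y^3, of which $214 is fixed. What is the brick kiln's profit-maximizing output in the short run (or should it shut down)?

Produce at y = 10

Variable cost is VC = 81y - 16y^2 + y^3, so AVC = VC/y = 81 - 16y + y^2 and MC = dTC/dy = 81 - 32y + 3y^2.
AVC hits its minimum where MC = AVC, at y = 8, giving min AVC = 81 - 16·8 + 8^2 = $17.
Because $61 ≥ $17, revenue can cover variable cost; the firm operates.
P = MC gives 20 - 32y + 3y^2 = 0, with roots 2/3 and 10. Take the larger (rising MC): y* = 10.
Check: AVC at y = 10 is $21 ≤ P, so revenue covers variable cost.
Profit = P·y − TC = 61·10 − 424 = $186.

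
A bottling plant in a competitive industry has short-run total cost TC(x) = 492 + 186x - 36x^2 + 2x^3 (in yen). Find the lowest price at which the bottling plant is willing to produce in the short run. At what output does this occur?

Short-run supply begins at min AVC. From VC = 186x - 36x^2 + 2x^3, AVC = 186 - 36x + 2x^2.
dAVC/dx = -36 + 4x = 0 gives x = 9. min AVC = 186 - 36·9 + 2·9^2 = 24.
For P < ¥24 the firm produces nothing.

¥24 per unit, at x = 9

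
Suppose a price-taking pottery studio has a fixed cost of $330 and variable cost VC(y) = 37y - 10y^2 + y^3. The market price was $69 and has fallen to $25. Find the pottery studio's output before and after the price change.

Output falls from 8 to 6

MC = 37 - 20y + 3y^2; the shutdown threshold is min AVC = $12 (at y = 5).
With P = $69 above the shutdown price, P = MC gives y = 8.
At P = $25 ≥ min AVC, set P = MC: y = 6. The firm stays open but cuts output.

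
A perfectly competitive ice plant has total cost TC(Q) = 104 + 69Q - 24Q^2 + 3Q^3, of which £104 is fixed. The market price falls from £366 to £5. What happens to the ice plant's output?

Output falls from 9 to 0 (the firm shuts down)

AVC = 69 - 24Q + 3Q^2, minimized at Q = 4 where min AVC = £21. MC = 69 - 48Q + 9Q^2.
At P = £366 ≥ min AVC, set P = MC on the rising branch: Q = 9.
At P = £5 < min AVC = £21, price no longer covers variable cost at any output, so the firm shuts down: Q = 0.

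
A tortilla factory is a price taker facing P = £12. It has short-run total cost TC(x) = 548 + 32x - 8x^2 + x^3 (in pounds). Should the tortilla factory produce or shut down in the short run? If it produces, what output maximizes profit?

Shut down

From TC, MC = TC'(x) = 32 - 16x + 3x^2 and AVC = VC/x = 32 - 8x + x^2.
AVC hits its minimum where MC = AVC, at x = 4, giving min AVC = 32 - 8·4 + 4^2 = £16.
With P < min AVC (£12 < £16), every unit sold adds to the loss.
Shutting down limits the loss to fixed cost, £548.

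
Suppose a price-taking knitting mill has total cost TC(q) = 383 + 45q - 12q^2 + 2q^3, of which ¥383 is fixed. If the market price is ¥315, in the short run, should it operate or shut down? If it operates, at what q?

Variable cost is VC = 45q - 12q^2 + 2q^3, so AVC = VC/q = 45 - 12q + 2q^2 and MC = dTC/dq = 45 - 24q + 6q^2.
The AVC parabola has its vertex at q = 12/4 = 3, where AVC = 45 - 12·3 + 2·3^2 = ¥27.
Since P = ¥315 ≥ min AVC = ¥27, price covers variable cost and the firm should produce.
Solving P = MC: -270 - 24q + 6q^2 = 0 ⇒ q = -5 or 9. On the upward-sloping branch, q* = 9.
Check: AVC at q = 9 is ¥99 ≤ P, so revenue covers variable cost.
Profit = P·q − TC = 315·9 − 1274 = ¥1561.

Produce at q = 9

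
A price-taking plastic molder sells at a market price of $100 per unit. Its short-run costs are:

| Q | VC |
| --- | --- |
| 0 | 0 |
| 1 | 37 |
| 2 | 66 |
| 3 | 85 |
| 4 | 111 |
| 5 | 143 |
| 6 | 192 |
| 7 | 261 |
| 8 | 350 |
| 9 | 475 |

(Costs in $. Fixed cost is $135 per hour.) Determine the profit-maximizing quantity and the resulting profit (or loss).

Compute π = P·Q − TC at each output: Q=0: -135; Q=1: -72; Q=2: -1; Q=3: 80; Q=4: 154; Q=5: 222; Q=6: 273; Q=7: 304; Q=8: 315; Q=9: 290.
Profit is maximized at Q = 8. AVC there is 350/8 = $43.75 ≤ P, so producing beats shutting down (which would give -$135).

Q = 8; profit = $315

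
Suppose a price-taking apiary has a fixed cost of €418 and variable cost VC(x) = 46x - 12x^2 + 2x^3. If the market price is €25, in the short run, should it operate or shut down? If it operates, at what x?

Shut down

Strip out fixed cost: VC = 46x - 12x^2 + 2x^3. Then AVC = 46 - 12x + 2x^2 and MC = 46 - 24x + 6x^2.
AVC hits its minimum where MC = AVC, at x = 3, giving min AVC = 46 - 12·3 + 2·3^2 = €28.
Since P = €25 < min AVC = €28, price fails to cover variable cost at any output.
Best response: produce nothing and absorb the €418 fixed cost.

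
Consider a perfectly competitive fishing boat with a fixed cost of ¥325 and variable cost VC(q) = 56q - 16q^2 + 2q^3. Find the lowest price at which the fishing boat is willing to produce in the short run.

The shutdown price is the minimum of AVC. VC = 56q - 16q^2 + 2q^3, so AVC = 56 - 16q + 2q^2.
dAVC/dq = -16 + 4q = 0 gives q = 4. min AVC = 56 - 16·4 + 2·4^2 = 24.
For P < ¥24 the firm produces nothing.

¥24 per unit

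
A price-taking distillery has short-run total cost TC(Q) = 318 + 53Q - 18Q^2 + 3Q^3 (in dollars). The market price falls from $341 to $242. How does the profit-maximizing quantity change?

Output falls from 8 to 7

AVC = 53 - 18Q + 3Q^2, minimized at Q = 3 where min AVC = $26. MC = 53 - 36Q + 9Q^2.
At P = $341 ≥ min AVC, set P = MC on the rising branch: Q = 8.
At P = $242 ≥ min AVC, set P = MC: Q = 7. The firm stays open but cuts output.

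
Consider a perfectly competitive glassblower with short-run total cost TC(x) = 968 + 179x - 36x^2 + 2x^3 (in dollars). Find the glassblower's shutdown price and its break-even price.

AVC = 179 - 36x + 2x^2; minimized at x = 9, giving min AVC = $17. That is the shutdown price.
ATC = 968/x + 179 - 36x + 2x^2. Setting dATC/dx = −968/x^2 − 36 + 4x = 0 gives x = 11 (since 4·11^3 − 36·11^2 = 968).
min ATC = 968/11 + 179 − 36·11 + 2·11^2 = $113. That is the break-even price.
Between these two prices the firm operates at a loss; above $113 it earns a profit.

Shutdown price = $17; break-even price = $113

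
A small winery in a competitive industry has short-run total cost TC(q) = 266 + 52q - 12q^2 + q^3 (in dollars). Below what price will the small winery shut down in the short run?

$16 per unit

Short-run supply begins at min AVC. From VC = 52q - 12q^2 + q^3, AVC = 52 - 12q + q^2.
At the minimum of AVC, MC = AVC. MC = 52 - 24q + 3q^2; setting MC = AVC gives 2q^2 - 12q = 0, so q = 6. min AVC = 16.
The firm shuts down for any P below $16.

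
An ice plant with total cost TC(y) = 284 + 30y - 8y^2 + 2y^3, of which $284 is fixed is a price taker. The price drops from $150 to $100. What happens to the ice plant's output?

MC = 30 - 16y + 6y^2; the shutdown threshold is min AVC = $22 (at y = 2).
At P = $150 ≥ min AVC, set P = MC on the rising branch: y = 6.
At P = $100 ≥ min AVC, set P = MC: y = 5. The firm stays open but cuts output.

Output falls from 6 to 5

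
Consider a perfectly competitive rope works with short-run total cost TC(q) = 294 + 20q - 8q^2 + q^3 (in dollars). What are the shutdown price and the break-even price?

Shutdown price = $4; break-even price = $55

Shutdown price = min AVC. AVC = 20 - 8q + q^2, with vertex at q = 4 and minimum $4.
ATC = 294/q + 20 - 8q + q^2. Setting dATC/dq = −294/q^2 − 8 + 2q = 0 gives q = 7 (since 2·7^3 − 8·7^2 = 294).
min ATC = 294/7 + 20 − 8·7 + 7^2 = $55. That is the break-even price.
For $4 ≤ P < $55 the firm produces at a loss; below $4 it shuts down.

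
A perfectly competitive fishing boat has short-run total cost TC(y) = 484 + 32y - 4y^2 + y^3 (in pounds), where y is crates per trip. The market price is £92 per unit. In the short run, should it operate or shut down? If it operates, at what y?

From TC, MC = TC'(y) = 32 - 8y + 3y^2 and AVC = VC/y = 32 - 4y + y^2.
AVC is minimized where dAVC/dy = -4 + 2y = 0, at y = 2; min AVC = 32 - 4·2 + 2^2 = £28.
Because £92 ≥ £28, revenue can cover variable cost; the firm operates.
Set P = MC: 92 = 32 - 8y + 3y^2 → -60 - 8y + 3y^2 = 0. The roots are y = -10/3 and y = 6; the profit-maximizing output is on the rising part of MC, so y* = 6.
Check: AVC at y = 6 is £44 ≤ P, so revenue covers variable cost.
Profit = P·y − TC = 92·6 − 748 = -£196, a loss, but smaller than the £484 fixed cost the firm would lose by shutting down.

Produce at y = 6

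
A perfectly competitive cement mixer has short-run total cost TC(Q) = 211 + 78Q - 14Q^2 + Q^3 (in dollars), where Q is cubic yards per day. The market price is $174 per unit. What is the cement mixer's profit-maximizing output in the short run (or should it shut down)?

Produce at Q = 12

Variable cost is VC = 78Q - 14Q^2 + Q^3, so AVC = VC/Q = 78 - 14Q + Q^2 and MC = dTC/dQ = 78 - 28Q + 3Q^2.
The AVC parabola has its vertex at Q = 14/2 = 7, where AVC = 78 - 14·7 + 7^2 = $29.
Since P = $174 ≥ min AVC = $29, price covers variable cost and the firm should produce.
Set P = MC: 174 = 78 - 28Q + 3Q^2 → -96 - 28Q + 3Q^2 = 0. The roots are Q = -8/3 and Q = 12; the profit-maximizing output is on the rising part of MC, so Q* = 12.
Check: AVC at Q = 12 is $54 ≤ P, so revenue covers variable cost.
Profit = P·Q − TC = 174·12 − 859 = $1229.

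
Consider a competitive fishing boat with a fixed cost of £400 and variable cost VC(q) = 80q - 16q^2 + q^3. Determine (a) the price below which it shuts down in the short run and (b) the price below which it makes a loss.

Shutdown price = min AVC. AVC = 80 - 16q + q^2, with vertex at q = 8 and minimum £16.
ATC = 400/q + 80 - 16q + q^2. Setting dATC/dq = −400/q^2 − 16 + 2q = 0 gives q = 10 (since 2·10^3 − 16·10^2 = 400).
min ATC = 400/10 + 80 − 16·10 + 10^2 = £60. That is the break-even price.
For £16 ≤ P < £60 the firm produces at a loss; below £16 it shuts down.

Shutdown price = £16; break-even price = £60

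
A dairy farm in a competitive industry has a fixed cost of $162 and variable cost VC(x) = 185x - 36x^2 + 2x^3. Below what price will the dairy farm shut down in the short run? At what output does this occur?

Short-run supply begins at min AVC. From VC = 185x - 36x^2 + 2x^3, AVC = 185 - 36x + 2x^2.
dAVC/dx = -36 + 4x = 0 gives x = 9. min AVC = 185 - 36·9 + 2·9^2 = 23.
The firm shuts down for any P below $23.

$23 per unit, at x = 9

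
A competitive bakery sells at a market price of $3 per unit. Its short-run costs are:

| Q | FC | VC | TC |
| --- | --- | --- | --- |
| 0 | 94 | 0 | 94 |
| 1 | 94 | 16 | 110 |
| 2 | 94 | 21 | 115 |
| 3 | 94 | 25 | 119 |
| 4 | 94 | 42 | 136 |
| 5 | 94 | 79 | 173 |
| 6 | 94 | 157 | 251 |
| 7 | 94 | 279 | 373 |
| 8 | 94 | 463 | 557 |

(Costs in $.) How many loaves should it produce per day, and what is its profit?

Tabulate TR − TC: Q=0: -94; Q=1: -107; Q=2: -109; Q=3: -110; Q=4: -124; Q=5: -158; Q=6: -233; Q=7: -352; Q=8: -533.
Profit is highest at Q = 0. Equivalently, the lowest AVC in the table is 25/3 ≈ $8.33 at Q = 3, and P = $3 falls below it — price never covers variable cost, so the firm shuts down and loses only its fixed cost.

Q = 0 (shut down); profit = -$94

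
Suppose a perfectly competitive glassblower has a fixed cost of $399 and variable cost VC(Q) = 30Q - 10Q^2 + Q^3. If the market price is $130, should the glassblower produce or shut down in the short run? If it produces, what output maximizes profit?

From TC, MC = TC'(Q) = 30 - 20Q + 3Q^2 and AVC = VC/Q = 30 - 10Q + Q^2.
AVC is minimized where dAVC/dQ = -10 + 2Q = 0, at Q = 5; min AVC = 30 - 10·5 + 5^2 = $5.
Since P = $130 ≥ min AVC = $5, price covers variable cost and the firm should produce.
P = MC gives -100 - 20Q + 3Q^2 = 0, with roots -10/3 and 10. Take the larger (rising MC): Q* = 10.
Check: AVC at Q = 10 is $30 ≤ P, so revenue covers variable cost.
Profit = P·Q − TC = 130·10 − 699 = $601.

Produce at Q = 10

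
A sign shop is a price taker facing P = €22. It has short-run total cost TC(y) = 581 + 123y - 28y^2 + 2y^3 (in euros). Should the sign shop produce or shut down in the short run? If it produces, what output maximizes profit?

Shut down

Strip out fixed cost: VC = 123y - 28y^2 + 2y^3. Then AVC = 123 - 28y + 2y^2 and MC = 123 - 56y + 6y^2.
AVC is minimized where dAVC/dy = -28 + 4y = 0, at y = 7; min AVC = 123 - 28·7 + 2·7^2 = €25.
With P < min AVC (€22 < €25), every unit sold adds to the loss.
The firm minimizes its loss by shutting down and losing only its fixed cost of €581.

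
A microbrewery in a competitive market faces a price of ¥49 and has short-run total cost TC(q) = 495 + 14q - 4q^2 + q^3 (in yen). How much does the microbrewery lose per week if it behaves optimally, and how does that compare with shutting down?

Profit = -¥345 at q = 5

AVC = 14 - 4q + q^2; min AVC = ¥10 at q = 2. Since P = ¥49 ≥ min AVC, the firm produces.
MC = 14 - 8q + 3q^2. Setting P = MC and taking the root on the rising branch gives q* = 5.
TR = 49·5 = 245. TC = 495 + 95 = 590. Profit = 245 − 590 = -¥345.
By producing, the firm covers all variable cost plus ¥150 of fixed cost; shutting down would lose the full ¥495.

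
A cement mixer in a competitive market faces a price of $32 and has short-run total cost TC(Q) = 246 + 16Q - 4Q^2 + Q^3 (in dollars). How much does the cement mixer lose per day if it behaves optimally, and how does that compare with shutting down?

Profit = -$182 at Q = 4

AVC = 16 - 4Q + Q^2; min AVC = $12 at Q = 2. Since P = $32 ≥ min AVC, the firm produces.
MC = 16 - 8Q + 3Q^2. Setting P = MC and taking the root on the rising branch gives Q* = 4.
TR = 32·4 = 128. TC = 246 + 64 = 310. Profit = 128 − 310 = -$182.
Shutting down would mean losing the fixed cost of $246, so operating at a loss of $182 is better by $64.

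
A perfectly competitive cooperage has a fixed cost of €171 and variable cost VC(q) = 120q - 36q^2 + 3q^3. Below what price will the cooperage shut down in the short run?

Short-run supply begins at min AVC. From VC = 120q - 36q^2 + 3q^3, AVC = 120 - 36q + 3q^2.
dAVC/dq = -36 + 6q = 0 gives q = 6. min AVC = 120 - 36·6 + 3·6^2 = 12.
For P < €12 the firm produces nothing.

€12 per unit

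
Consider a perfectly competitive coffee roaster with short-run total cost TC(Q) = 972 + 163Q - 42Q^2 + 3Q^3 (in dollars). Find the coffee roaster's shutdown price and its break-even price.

Shutdown price = $16; break-even price = $136

AVC = 163 - 42Q + 3Q^2; minimized at Q = 7, giving min AVC = $16. That is the shutdown price.
ATC = 972/Q + 163 - 42Q + 3Q^2. Setting dATC/dQ = −972/Q^2 − 42 + 6Q = 0 gives Q = 9 (since 6·9^3 − 42·9^2 = 972).
min ATC = 972/9 + 163 − 42·9 + 3·9^2 = $136. That is the break-even price.
For $16 ≤ P < $136 the firm produces at a loss; below $16 it shuts down.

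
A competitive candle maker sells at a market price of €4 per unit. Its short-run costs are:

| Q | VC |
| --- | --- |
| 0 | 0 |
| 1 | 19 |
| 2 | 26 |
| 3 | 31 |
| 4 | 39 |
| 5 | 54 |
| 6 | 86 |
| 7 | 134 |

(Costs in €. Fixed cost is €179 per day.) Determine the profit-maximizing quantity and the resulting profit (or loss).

Compute π = P·Q − TC at each output: Q=0: -179; Q=1: -194; Q=2: -197; Q=3: -198; Q=4: -202; Q=5: -213; Q=6: -241; Q=7: -285.
Profit is highest at Q = 0. Equivalently, the lowest AVC in the table is 39/4 ≈ €9.75 at Q = 4, and P = €4 falls below it — price never covers variable cost, so the firm shuts down and loses only its fixed cost.

Q = 0 (shut down); profit = -€179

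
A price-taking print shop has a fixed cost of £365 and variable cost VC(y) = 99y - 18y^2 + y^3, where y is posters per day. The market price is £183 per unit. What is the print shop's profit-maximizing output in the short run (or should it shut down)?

Produce at y = 14

From TC, MC = TC'(y) = 99 - 36y + 3y^2 and AVC = VC/y = 99 - 18y + y^2.
AVC hits its minimum where MC = AVC, at y = 9, giving min AVC = 99 - 18·9 + 9^2 = £18.
Since P = £183 ≥ min AVC = £18, price covers variable cost and the firm should produce.
P = MC gives -84 - 36y + 3y^2 = 0, with roots -2 and 14. Take the larger (rising MC): y* = 14.
Check: AVC at y = 14 is £43 ≤ P, so revenue covers variable cost.
Profit = P·y − TC = 183·14 − 967 = £1595.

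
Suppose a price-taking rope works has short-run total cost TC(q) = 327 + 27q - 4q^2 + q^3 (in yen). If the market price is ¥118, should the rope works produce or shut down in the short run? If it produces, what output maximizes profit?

Variable cost is VC = 27q - 4q^2 + q^3, so AVC = VC/q = 27 - 4q + q^2 and MC = dTC/dq = 27 - 8q + 3q^2.
AVC is minimized where dAVC/dq = -4 + 2q = 0, at q = 2; min AVC = 27 - 4·2 + 2^2 = ¥23.
P = ¥118 exceeds min AVC = ¥23, so the firm stays open.
P = MC gives -91 - 8q + 3q^2 = 0, with roots -13/3 and 7. Take the larger (rising MC): q* = 7.
Check: AVC at q = 7 is ¥48 ≤ P, so revenue covers variable cost.
Profit = P·q − TC = 118·7 − 663 = ¥163.

Produce at q = 7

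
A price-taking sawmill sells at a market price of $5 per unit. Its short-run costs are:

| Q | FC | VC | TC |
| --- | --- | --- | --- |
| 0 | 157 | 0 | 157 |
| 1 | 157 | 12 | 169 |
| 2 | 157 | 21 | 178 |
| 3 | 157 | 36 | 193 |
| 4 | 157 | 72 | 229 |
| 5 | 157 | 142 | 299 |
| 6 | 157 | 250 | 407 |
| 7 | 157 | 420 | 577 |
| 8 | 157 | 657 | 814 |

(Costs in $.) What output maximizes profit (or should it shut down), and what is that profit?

Q = 0 (shut down); profit = -$157

Compute π = P·Q − TC at each output: Q=0: -157; Q=1: -164; Q=2: -168; Q=3: -178; Q=4: -209; Q=5: -274; Q=6: -377; Q=7: -542; Q=8: -774.
Profit is highest at Q = 0. Equivalently, the lowest AVC in the table is 21/2 ≈ $10.50 at Q = 2, and P = $5 falls below it — price never covers variable cost, so the firm shuts down and loses only its fixed cost.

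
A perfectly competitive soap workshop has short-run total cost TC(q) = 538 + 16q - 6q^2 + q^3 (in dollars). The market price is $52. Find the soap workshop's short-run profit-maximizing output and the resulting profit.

Profit = -$322 at q = 6

AVC = 16 - 6q + q^2; min AVC = $7 at q = 3. Since P = $52 ≥ min AVC, the firm produces.
MC = 16 - 12q + 3q^2. Setting P = MC and taking the root on the rising branch gives q* = 6.
TR = 52·6 = 312. TC = 538 + 96 = 634. Profit = 312 − 634 = -$322.
Shutting down would mean losing the fixed cost of $538, so operating at a loss of $322 is better by $216.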